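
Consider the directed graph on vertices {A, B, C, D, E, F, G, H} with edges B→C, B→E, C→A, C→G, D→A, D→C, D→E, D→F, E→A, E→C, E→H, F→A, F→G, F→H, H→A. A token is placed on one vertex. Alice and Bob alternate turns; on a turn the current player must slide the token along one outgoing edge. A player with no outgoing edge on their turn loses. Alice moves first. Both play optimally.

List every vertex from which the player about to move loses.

A, B, G

Use the standard recursion: the mover loses at a terminal position; elsewhere, the mover wins exactly when some move hands the opponent an L position.
Every edge goes from a vertex to one that appears earlier in the order G, A, C, H, E, B, F, D, so processing vertices in that order labels each vertex after all of its successors.
G: no outgoing edge → L
A: no outgoing edge → L
C: →A(L), so W
H: →A(L), so W
E: →A(L), so W
B: →E(W), C(W) — all W, so L
F: →A(L), so W
D: →A(L), so W
Reading off the rows marked L gives the requested list; there are 3 such vertices.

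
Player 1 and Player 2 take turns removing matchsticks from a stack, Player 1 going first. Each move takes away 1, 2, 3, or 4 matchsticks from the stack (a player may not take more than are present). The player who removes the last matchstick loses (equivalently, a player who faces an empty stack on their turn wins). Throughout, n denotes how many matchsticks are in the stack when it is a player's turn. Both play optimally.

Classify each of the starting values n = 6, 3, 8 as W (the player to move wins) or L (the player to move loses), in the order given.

6: L, 3: W, 8: W

Label each position W (a win for the player to move) or L (a loss). A position with no legal move is W; any other position is W exactly when some move reaches an L, and L when every move reaches a W.
n=0: no move; the opponent has just taken the last matchstick and therefore loses → W
n=1: L (sole option 0(W) is W)
n=2: W (go to 1, an L position)
n=3: W (go to 1, an L position)
n=4: W (go to 1, an L position)
n=5: W (go to 1, an L position)
n=6: L (options 5(W), 4(W), 3(W), 2(W) are all W)
n=7: W (go to 6, an L position)
n=8: W (go to 6, an L position)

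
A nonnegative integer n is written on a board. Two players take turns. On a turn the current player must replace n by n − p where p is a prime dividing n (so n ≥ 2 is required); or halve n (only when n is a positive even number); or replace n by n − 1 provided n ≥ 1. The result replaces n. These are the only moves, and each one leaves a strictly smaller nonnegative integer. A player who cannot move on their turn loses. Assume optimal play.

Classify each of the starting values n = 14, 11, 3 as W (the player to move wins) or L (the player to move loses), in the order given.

Label each position W (a win for the player to move) or L (a loss). A position with no legal move is L; any other position is W exactly when some move reaches an L, and L when every move reaches a W.
n=0: no move → L
n=1: can move to 0, which is L ⇒ W
n=2: can move to 0, which is L ⇒ W
n=3: can move to 0, which is L ⇒ W
n=4: moves to 2(W), 3(W); every one is W ⇒ L
n=5: can move to 0, which is L ⇒ W
n=6: can move to 4, which is L ⇒ W
n=7: can move to 0, which is L ⇒ W
n=8: can move to 4, which is L ⇒ W
n=9: moves to 6(W), 8(W); every one is W ⇒ L
n=10: can move to 9, which is L ⇒ W
n=11: can move to 0, which is L ⇒ W
n=12: can move to 9, which is L ⇒ W
n=13: can move to 0, which is L ⇒ W
n=14: moves to 7(W), 12(W), 13(W); every one is W ⇒ L

14: L, 11: W, 3: W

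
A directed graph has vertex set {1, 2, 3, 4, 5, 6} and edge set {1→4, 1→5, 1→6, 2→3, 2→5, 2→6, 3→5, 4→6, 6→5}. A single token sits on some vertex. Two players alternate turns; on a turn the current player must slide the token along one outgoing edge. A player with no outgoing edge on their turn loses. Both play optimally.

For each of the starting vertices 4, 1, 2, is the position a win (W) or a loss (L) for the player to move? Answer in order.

Positions with no move are L. A position that does have a move is losing for the player to move precisely when every available move leads to a winning position for the opponent. Fill in the labels:
Every edge goes from a vertex to one that appears earlier in the order 5, 6, 3, 2, 4, 1, so processing vertices in that order labels each vertex after all of its successors.
5: no outgoing edge → L
6: can move to 5, which is L ⇒ W
3: can move to 5, which is L ⇒ W
2: can move to 5, which is L ⇒ W
4: the only move is to 6(W), a W ⇒ L
1: can move to 4, which is L ⇒ W

4: L, 1: W, 2: W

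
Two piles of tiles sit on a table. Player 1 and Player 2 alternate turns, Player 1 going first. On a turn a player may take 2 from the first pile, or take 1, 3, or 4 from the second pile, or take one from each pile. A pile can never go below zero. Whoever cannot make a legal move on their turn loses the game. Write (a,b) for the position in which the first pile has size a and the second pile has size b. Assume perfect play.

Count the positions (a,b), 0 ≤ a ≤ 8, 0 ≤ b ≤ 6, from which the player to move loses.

Positions with no move are L. A position that does have a move is losing for the player to move precisely when every available move leads to a winning position for the opponent. Fill in the labels:
Every move lowers a or b (never raises either), so fill the grid row by row in increasing a, and left to right within a row: each cell's successors are then already labelled.
      b=0  b=1  b=2  b=3  b=4  b=5  b=6
a=0:    L    W    L    W    W    W    W
a=1:    L    W    L    W    W    W    W
a=2:    W    W    W    W    L    W    L
a=3:    W    L    W    L    W    W    W
a=4:    L    W    W    W    W    L    W
a=5:    L    W    L    W    W    W    W
a=6:    W    W    L    W    L    W    W
a=7:    W    L    W    W    W    W    L
a=8:    L    W    W    W    W    L    W
Cells with no legal move (terminal, hence L): (0,0), (1,0).
The remaining L cells, each justified by listing all of its moves:
(0,2): →(0,1)(W) only, which is W, so L
(1,2): →(1,1)(W), (0,1)(W) — all W, so L
(2,4): →(0,4)(W), (2,3)(W), (2,1)(W), (2,0)(W), (1,3)(W) — all W, so L
(2,6): →(0,6)(W), (2,5)(W), (2,3)(W), (2,2)(W), (1,5)(W) — all W, so L
(3,1): →(1,1)(W), (3,0)(W), (2,0)(W) — all W, so L
(3,3): →(1,3)(W), (3,2)(W), (3,0)(W), (2,2)(W) — all W, so L
(4,0): →(2,0)(W) only, which is W, so L
(4,5): →(2,5)(W), (4,4)(W), (4,2)(W), (4,1)(W), (3,4)(W) — all W, so L
(5,0): →(3,0)(W) only, which is W, so L
(5,2): →(3,2)(W), (5,1)(W), (4,1)(W) — all W, so L
(6,2): →(4,2)(W), (6,1)(W), (5,1)(W) — all W, so L
(6,4): →(4,4)(W), (6,3)(W), (6,1)(W), (6,0)(W), (5,3)(W) — all W, so L
(7,1): →(5,1)(W), (7,0)(W), (6,0)(W) — all W, so L
(7,6): →(5,6)(W), (7,5)(W), (7,3)(W), (7,2)(W), (6,5)(W) — all W, so L
(8,0): →(6,0)(W) only, which is W, so L
(8,5): →(6,5)(W), (8,4)(W), (8,2)(W), (8,1)(W), (7,4)(W) — all W, so L
Every other cell has at least one move into one of the L cells above, so it is W.
L cells per row: a=0: 2, a=1: 2, a=2: 2, a=3: 2, a=4: 2, a=5: 2, a=6: 2, a=7: 2, a=8: 2; total 18.

18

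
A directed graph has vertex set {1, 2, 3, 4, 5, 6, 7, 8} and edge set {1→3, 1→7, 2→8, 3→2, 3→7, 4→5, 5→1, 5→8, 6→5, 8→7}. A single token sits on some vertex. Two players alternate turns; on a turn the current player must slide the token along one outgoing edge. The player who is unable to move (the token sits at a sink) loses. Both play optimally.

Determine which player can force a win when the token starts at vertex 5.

The second player wins.

Build the W/L table. Terminal = L. A non-terminal position is W if it has a move to some L; otherwise it is L.
Every edge goes from a vertex to one that appears earlier in the order 7, 8, 2, 3, 1, 5, 6, 4, so processing vertices in that order labels each vertex after all of its successors.
7: no outgoing edge → L
8: →7(L), so W
2: →8(W) only, which is W, so L
3: →2(L), so W
1: →7(L), so W
5: →1(W), 8(W) — all W, so L
6: →5(L), so W
4: →5(L), so W
The starting position 5 is L: whatever the player to move does, the opponent receives a W position.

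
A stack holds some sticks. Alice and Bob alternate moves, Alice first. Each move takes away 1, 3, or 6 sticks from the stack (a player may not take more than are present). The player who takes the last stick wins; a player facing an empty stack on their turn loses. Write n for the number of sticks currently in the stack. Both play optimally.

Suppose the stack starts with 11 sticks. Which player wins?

Work bottom-up. With no move the player to move loses. Otherwise the position is W if at least one move leads to an L position for the opponent, and L if every move leads to a W.
n=0: no move → L
n=1: W (go to 0, an L position)
n=2: L (sole option 1(W) is W)
n=3: W (go to 2, an L position)
n=4: L (options 3(W), 1(W) are all W)
n=5: W (go to 4, an L position)
n=6: W (go to 0, an L position)
n=7: W (go to 4, an L position)
n=8: W (go to 2, an L position)
n=9: L (options 8(W), 6(W), 3(W) are all W)
n=10: W (go to 9, an L position)
n=11: L (options 10(W), 8(W), 5(W) are all W)
Every move from 11 reaches a W position, so the mover loses.

Bob wins.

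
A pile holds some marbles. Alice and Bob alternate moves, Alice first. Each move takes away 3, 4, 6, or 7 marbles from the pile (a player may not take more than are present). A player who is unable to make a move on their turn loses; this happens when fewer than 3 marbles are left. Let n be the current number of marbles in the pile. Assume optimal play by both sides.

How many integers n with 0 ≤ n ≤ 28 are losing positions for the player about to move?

9

Classify positions by backward induction: terminal positions (no move available) are L. From any other position, the mover wins iff some move reaches an L.
n=0: no move → L
n=1: no move → L
n=2: no move → L
n=3: can move to 0, which is L ⇒ W
n=4: can move to 1, which is L ⇒ W
n=5: can move to 2, which is L ⇒ W
n=6: can move to 2, which is L ⇒ W
n=7: can move to 1, which is L ⇒ W
n=8: can move to 2, which is L ⇒ W
n=9: can move to 2, which is L ⇒ W
n=10: moves to 7(W), 6(W), 4(W), 3(W); every one is W ⇒ L
n=11: moves to 8(W), 7(W), 5(W), 4(W); every one is W ⇒ L
n=12: moves to 9(W), 8(W), 6(W), 5(W); every one is W ⇒ L
n=13: can move to 10, which is L ⇒ W
n=14: can move to 11, which is L ⇒ W
n=15: can move to 12, which is L ⇒ W
n=16: can move to 12, which is L ⇒ W
n=17: can move to 11, which is L ⇒ W
n=18: can move to 12, which is L ⇒ W
n=19: can move to 12, which is L ⇒ W
n=20: moves to 17(W), 16(W), 14(W), 13(W); every one is W ⇒ L
n=21: moves to 18(W), 17(W), 15(W), 14(W); every one is W ⇒ L
n=22: moves to 19(W), 18(W), 16(W), 15(W); every one is W ⇒ L
n=23: can move to 20, which is L ⇒ W
n=24: can move to 21, which is L ⇒ W
n=25: can move to 22, which is L ⇒ W
n=26: can move to 22, which is L ⇒ W
n=27: can move to 21, which is L ⇒ W
n=28: can move to 22, which is L ⇒ W
L entries with 0 ≤ n ≤ 28: n = 0, 1, 2, 10, 11, 12, 20, 21, 22; that makes 9.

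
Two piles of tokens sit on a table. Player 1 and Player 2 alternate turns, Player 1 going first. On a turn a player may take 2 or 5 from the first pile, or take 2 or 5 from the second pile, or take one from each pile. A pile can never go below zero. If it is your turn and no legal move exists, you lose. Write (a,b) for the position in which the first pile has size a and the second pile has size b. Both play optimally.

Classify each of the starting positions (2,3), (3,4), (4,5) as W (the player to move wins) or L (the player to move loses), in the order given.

Use the standard recursion: the mover loses at a terminal position; elsewhere, the mover wins exactly when some move hands the opponent an L position.
No move ever increases a pile, so every position that can arise here has a ≤ 4 and b ≤ 5; it is enough to label the cells with 0 ≤ a ≤ 4 and 0 ≤ b ≤ 5.
Every move lowers a or b (never raises either), so fill the grid row by row in increasing a, and left to right within a row: each cell's successors are then already labelled.
      b=0  b=1  b=2  b=3  b=4  b=5
a=0:    L    L    W    W    L    W
a=1:    L    W    W    L    L    W
a=2:    W    W    L    L    W    W
a=3:    W    L    L    W    W    L
a=4:    L    L    W    W    L    W
Cells with no legal move (terminal, hence L): (0,0), (0,1), (1,0).
The remaining L cells, each justified by listing all of its moves:
(0,4): L (sole option (0,2)(W) is W)
(1,3): L (options (1,1)(W), (0,2)(W) are all W)
(1,4): L (options (1,2)(W), (0,3)(W) are all W)
(2,2): L (options (0,2)(W), (2,0)(W), (1,1)(W) are all W)
(2,3): L (options (0,3)(W), (2,1)(W), (1,2)(W) are all W)
(3,1): L (options (1,1)(W), (2,0)(W) are all W)
(3,2): L (options (1,2)(W), (3,0)(W), (2,1)(W) are all W)
(3,5): L (options (1,5)(W), (3,3)(W), (3,0)(W), (2,4)(W) are all W)
(4,0): L (sole option (2,0)(W) is W)
(4,1): L (options (2,1)(W), (3,0)(W) are all W)
(4,4): L (options (2,4)(W), (4,2)(W), (3,3)(W) are all W)
Every other cell has at least one move into one of the L cells above, so it is W.
(2,3): one of the L cells justified above, so L
(3,4): the move to (1,4) reaches an L cell, so W
(4,5): the move to (4,0) reaches an L cell, so W

(2,3): L, (3,4): W, (4,5): W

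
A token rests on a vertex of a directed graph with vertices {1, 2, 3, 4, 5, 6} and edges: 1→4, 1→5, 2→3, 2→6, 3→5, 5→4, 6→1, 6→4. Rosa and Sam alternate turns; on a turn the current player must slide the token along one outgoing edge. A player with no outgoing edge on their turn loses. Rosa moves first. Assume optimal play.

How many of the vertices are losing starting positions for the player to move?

Positions with no move are L. A position that does have a move is losing for the player to move precisely when every available move leads to a winning position for the opponent. Fill in the labels:
Every edge goes from a vertex to one that appears earlier in the order 4, 5, 3, 1, 6, 2, so processing vertices in that order labels each vertex after all of its successors.
4: no outgoing edge → L
5: reaches L-position 4 → W
3: only reaches 5(W), which is W → L
1: reaches L-position 4 → W
6: reaches L-position 4 → W
2: reaches L-position 3 → W
The L vertices are 3, 4; that is 2 in all.

2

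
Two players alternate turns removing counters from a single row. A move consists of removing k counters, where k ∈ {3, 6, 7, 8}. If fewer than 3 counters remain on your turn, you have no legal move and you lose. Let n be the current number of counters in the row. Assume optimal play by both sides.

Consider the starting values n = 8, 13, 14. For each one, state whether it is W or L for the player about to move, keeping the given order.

Use the standard recursion: the mover loses at a terminal position; elsewhere, the mover wins exactly when some move hands the opponent an L position.
n=0: no move → L
n=1: no move → L
n=2: no move → L
n=3: reaches L-position 0 → W
n=4: reaches L-position 1 → W
n=5: reaches L-position 2 → W
n=6: reaches L-position 0 → W
n=7: reaches L-position 1 → W
n=8: reaches L-position 2 → W
n=9: reaches L-position 2 → W
n=10: reaches L-position 2 → W
n=11: only reaches 8(W), 5(W), 4(W), 3(W), all W → L
n=12: only reaches 9(W), 6(W), 5(W), 4(W), all W → L
n=13: only reaches 10(W), 7(W), 6(W), 5(W), all W → L
n=14: reaches L-position 11 → W

8: W, 13: L, 14: W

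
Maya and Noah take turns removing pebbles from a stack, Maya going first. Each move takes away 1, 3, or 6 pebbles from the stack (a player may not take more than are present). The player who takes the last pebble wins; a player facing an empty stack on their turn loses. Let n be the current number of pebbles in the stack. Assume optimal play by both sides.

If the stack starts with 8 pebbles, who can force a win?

Maya wins.

Use the standard recursion: the mover loses at a terminal position; elsewhere, the mover wins exactly when some move hands the opponent an L position.
n=0: no move → L
n=1: can move to 0, which is L ⇒ W
n=2: the only move is to 1(W), a W ⇒ L
n=3: can move to 2, which is L ⇒ W
n=4: moves to 3(W), 1(W); every one is W ⇒ L
n=5: can move to 4, which is L ⇒ W
n=6: can move to 0, which is L ⇒ W
n=7: can move to 4, which is L ⇒ W
n=8: can move to 2, which is L ⇒ W
From 8 Maya can remove 6, leaving 2, reaching an L position.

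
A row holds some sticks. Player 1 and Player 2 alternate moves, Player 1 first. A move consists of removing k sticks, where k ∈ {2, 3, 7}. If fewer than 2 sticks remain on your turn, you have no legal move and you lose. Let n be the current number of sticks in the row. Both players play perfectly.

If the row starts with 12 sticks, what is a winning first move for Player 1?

Remove 2, leaving 10.

Work bottom-up. With no move the player to move loses. Otherwise the position is W if at least one move leads to an L position for the opponent, and L if every move leads to a W.
n=0: no move → L
n=1: no move → L
n=2: →0(L), so W
n=3: →1(L), so W
n=4: →1(L), so W
n=5: →3(W), 2(W) — all W, so L
n=6: →4(W), 3(W) — all W, so L
n=7: →5(L), so W
n=8: →6(L), so W
n=9: →6(L), so W
n=10: →8(W), 7(W), 3(W) — all W, so L
n=11: →9(W), 8(W), 4(W) — all W, so L
n=12: →10(L), so W
From 12, the L positions reachable in one move are: 10, 5. Any move reaching one of these is winning.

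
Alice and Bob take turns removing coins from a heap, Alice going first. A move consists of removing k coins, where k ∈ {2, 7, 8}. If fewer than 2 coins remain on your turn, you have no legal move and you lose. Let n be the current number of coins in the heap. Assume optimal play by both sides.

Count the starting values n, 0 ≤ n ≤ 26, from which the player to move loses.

11

Label each position W (a win for the player to move) or L (a loss). A position with no legal move is L; any other position is W exactly when some move reaches an L, and L when every move reaches a W.
n=0: no move → L
n=1: no move → L
n=2: →0(L), so W
n=3: →1(L), so W
n=4: →2(W) only, which is W, so L
n=5: →3(W) only, which is W, so L
n=6: →4(L), so W
n=7: →5(L), so W
n=8: →1(L), so W
n=9: →1(L), so W
n=10: →8(W), 3(W), 2(W) — all W, so L
n=11: →4(L), so W
n=12: →10(L), so W
n=13: →5(L), so W
n=14: →12(W), 7(W), 6(W) — all W, so L
n=15: →13(W), 8(W), 7(W) — all W, so L
n=16: →14(L), so W
n=17: →15(L), so W
n=18: →10(L), so W
n=19: →17(W), 12(W), 11(W) — all W, so L
n=20: →18(W), 13(W), 12(W) — all W, so L
n=21: →19(L), so W
n=22: →20(L), so W
n=23: →15(L), so W
n=24: →22(W), 17(W), 16(W) — all W, so L
n=25: →23(W), 18(W), 17(W) — all W, so L
n=26: →24(L), so W
L entries with 0 ≤ n ≤ 26: n = 0, 1, 4, 5, 10, 14, 15, 19, 20, 24, 25; that makes 11.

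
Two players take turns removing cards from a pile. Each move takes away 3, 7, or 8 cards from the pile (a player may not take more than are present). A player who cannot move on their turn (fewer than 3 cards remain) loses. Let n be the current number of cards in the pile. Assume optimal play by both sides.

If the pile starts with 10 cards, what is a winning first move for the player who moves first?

Remove 8, leaving 2.

Positions with no move are L. A position that does have a move is losing for the player to move precisely when every available move leads to a winning position for the opponent. Fill in the labels:
n=0: no move → L
n=1: no move → L
n=2: no move → L
n=3: W (go to 0, an L position)
n=4: W (go to 1, an L position)
n=5: W (go to 2, an L position)
n=6: L (sole option 3(W) is W)
n=7: W (go to 0, an L position)
n=8: W (go to 1, an L position)
n=9: W (go to 6, an L position)
n=10: W (go to 2, an L position)
From 10, the L positions reachable in one move are: 2.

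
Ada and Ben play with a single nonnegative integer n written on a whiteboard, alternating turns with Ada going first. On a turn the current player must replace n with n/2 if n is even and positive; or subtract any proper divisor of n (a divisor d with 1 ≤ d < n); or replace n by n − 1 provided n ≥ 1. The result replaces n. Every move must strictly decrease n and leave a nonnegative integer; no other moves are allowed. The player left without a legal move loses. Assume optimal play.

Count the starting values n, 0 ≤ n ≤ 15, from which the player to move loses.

Build the W/L table. Terminal = L. A non-terminal position is W if it has a move to some L; otherwise it is L.
n=0: no move → L
n=1: can move to 0, which is L ⇒ W
n=2: the only move is to 1(W), a W ⇒ L
n=3: can move to 2, which is L ⇒ W
n=4: can move to 2, which is L ⇒ W
n=5: the only move is to 4(W), a W ⇒ L
n=6: can move to 5, which is L ⇒ W
n=7: the only move is to 6(W), a W ⇒ L
n=8: can move to 7, which is L ⇒ W
n=9: moves to 6(W), 8(W); every one is W ⇒ L
n=10: can move to 5, which is L ⇒ W
n=11: the only move is to 10(W), a W ⇒ L
n=12: can move to 9, which is L ⇒ W
n=13: the only move is to 12(W), a W ⇒ L
n=14: can move to 7, which is L ⇒ W
n=15: moves to 10(W), 12(W), 14(W); every one is W ⇒ L
L entries with 0 ≤ n ≤ 15: n = 0, 2, 5, 7, 9, 11, 13, 15; that makes 8.

8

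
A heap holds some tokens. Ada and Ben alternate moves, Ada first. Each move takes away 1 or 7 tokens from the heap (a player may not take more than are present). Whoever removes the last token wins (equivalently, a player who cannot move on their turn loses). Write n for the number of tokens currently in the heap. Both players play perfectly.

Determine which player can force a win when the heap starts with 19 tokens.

Build the W/L table. Terminal = L. A non-terminal position is W if it has a move to some L; otherwise it is L.
n=0: no move → L
n=1: can move to 0, which is L ⇒ W
n=2: the only move is to 1(W), a W ⇒ L
n=3: can move to 2, which is L ⇒ W
n=4: the only move is to 3(W), a W ⇒ L
n=5: can move to 4, which is L ⇒ W
n=6: the only move is to 5(W), a W ⇒ L
n=7: can move to 6, which is L ⇒ W
n=8: moves to 7(W), 1(W); every one is W ⇒ L
n=9: can move to 8, which is L ⇒ W
n=10: moves to 9(W), 3(W); every one is W ⇒ L
n=11: can move to 10, which is L ⇒ W
n=12: moves to 11(W), 5(W); every one is W ⇒ L
n=13: can move to 12, which is L ⇒ W
n=14: moves to 13(W), 7(W); every one is W ⇒ L
n=15: can move to 14, which is L ⇒ W
n=16: moves to 15(W), 9(W); every one is W ⇒ L
n=17: can move to 16, which is L ⇒ W
n=18: moves to 17(W), 11(W); every one is W ⇒ L
n=19: can move to 18, which is L ⇒ W
The starting position 19 is W: Ada should remove 1, leaving 18, handing over an L position.

Ada wins.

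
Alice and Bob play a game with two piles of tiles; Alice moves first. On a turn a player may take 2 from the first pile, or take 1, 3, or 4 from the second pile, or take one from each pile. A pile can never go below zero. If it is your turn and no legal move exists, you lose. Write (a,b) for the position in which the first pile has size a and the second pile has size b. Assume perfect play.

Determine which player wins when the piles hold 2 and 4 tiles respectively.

Build the W/L table. Terminal = L. A non-terminal position is W if it has a move to some L; otherwise it is L.
No move ever increases a pile, so every position that can arise here has a ≤ 2 and b ≤ 4; it is enough to label the cells with 0 ≤ a ≤ 2 and 0 ≤ b ≤ 4.
Every move lowers a or b (never raises either), so fill the grid row by row in increasing a, and left to right within a row: each cell's successors are then already labelled.
      b=0  b=1  b=2  b=3  b=4
a=0:    L    W    L    W    W
a=1:    L    W    L    W    W
a=2:    W    W    W    W    L
Cells with no legal move (terminal, hence L): (0,0), (1,0).
The remaining L cells, each justified by listing all of its moves:
(0,2): only reaches (0,1)(W), which is W → L
(1,2): only reaches (1,1)(W), (0,1)(W), all W → L
(2,4): only reaches (0,4)(W), (2,3)(W), (2,1)(W), (2,0)(W), (1,3)(W), all W → L
Every other cell has at least one move into one of the L cells above, so it is W.
Every move from (2,4) reaches a W position, so the mover loses.

Bob wins.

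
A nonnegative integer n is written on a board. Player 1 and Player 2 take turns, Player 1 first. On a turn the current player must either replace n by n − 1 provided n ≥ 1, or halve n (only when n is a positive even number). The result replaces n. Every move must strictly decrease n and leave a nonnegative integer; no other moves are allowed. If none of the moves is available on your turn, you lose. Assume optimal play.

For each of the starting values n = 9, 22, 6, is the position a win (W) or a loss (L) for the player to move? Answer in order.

9: L, 22: W, 6: W

Use the standard recursion: the mover loses at a terminal position; elsewhere, the mover wins exactly when some move hands the opponent an L position.
n=0: no move → L
n=1: W (go to 0, an L position)
n=2: L (sole option 1(W) is W)
n=3: W (go to 2, an L position)
n=4: W (go to 2, an L position)
n=5: L (sole option 4(W) is W)
n=6: W (go to 5, an L position)
n=7: L (sole option 6(W) is W)
n=8: W (go to 7, an L position)
n=9: L (sole option 8(W) is W)
n=10: W (go to 5, an L position)
n=11: L (sole option 10(W) is W)
n=12: W (go to 11, an L position)
n=13: L (sole option 12(W) is W)
n=14: W (go to 7, an L position)
n=15: L (sole option 14(W) is W)
n=16: W (go to 15, an L position)
n=17: L (sole option 16(W) is W)
n=18: W (go to 9, an L position)
n=19: L (sole option 18(W) is W)
n=20: W (go to 19, an L position)
n=21: L (sole option 20(W) is W)
n=22: W (go to 11, an L position)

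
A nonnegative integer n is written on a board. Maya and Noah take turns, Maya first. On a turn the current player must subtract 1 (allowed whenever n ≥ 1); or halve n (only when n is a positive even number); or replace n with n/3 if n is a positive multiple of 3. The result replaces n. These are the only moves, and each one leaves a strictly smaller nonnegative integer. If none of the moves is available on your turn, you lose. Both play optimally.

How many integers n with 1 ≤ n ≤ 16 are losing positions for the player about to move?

Compute win/loss labels from the base case upward. A position with no move is L. Any other position is W if it can reach an L in one move, else L.
n=0: no move → L
n=1: →0(L), so W
n=2: →1(W) only, which is W, so L
n=3: →2(L), so W
n=4: →2(L), so W
n=5: →4(W) only, which is W, so L
n=6: →2(L), so W
n=7: →6(W) only, which is W, so L
n=8: →7(L), so W
n=9: →3(W), 8(W) — all W, so L
n=10: →5(L), so W
n=11: →10(W) only, which is W, so L
n=12: →11(L), so W
n=13: →12(W) only, which is W, so L
n=14: →7(L), so W
n=15: →5(L), so W
n=16: →8(W), 15(W) — all W, so L
L entries with 1 ≤ n ≤ 16 (n=0 is outside the asked range and is not counted): n = 2, 5, 7, 9, 11, 13, 16; that makes 7.

7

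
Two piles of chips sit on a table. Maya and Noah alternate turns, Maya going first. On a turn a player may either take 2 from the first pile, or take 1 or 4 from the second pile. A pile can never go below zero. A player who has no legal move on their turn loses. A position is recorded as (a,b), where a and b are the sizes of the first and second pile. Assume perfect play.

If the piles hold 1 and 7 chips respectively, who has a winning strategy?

Noah wins.

Positions with no move are L. A position that does have a move is losing for the player to move precisely when every available move leads to a winning position for the opponent. Fill in the labels:
No move ever increases a pile, so every position that can arise here has a ≤ 1 and b ≤ 7; it is enough to label the cells with 0 ≤ a ≤ 1 and 0 ≤ b ≤ 7.
Every move lowers a or b (never raises either), so fill the grid row by row in increasing a, and left to right within a row: each cell's successors are then already labelled.
      b=0  b=1  b=2  b=3  b=4  b=5  b=6  b=7
a=0:    L    W    L    W    W    L    W    L
a=1:    L    W    L    W    W    L    W    L
Cells with no legal move (terminal, hence L): (0,0), (1,0).
The remaining L cells, each justified by listing all of its moves:
(0,2): L (sole option (0,1)(W) is W)
(0,5): L (options (0,4)(W), (0,1)(W) are all W)
(0,7): L (options (0,6)(W), (0,3)(W) are all W)
(1,2): L (sole option (1,1)(W) is W)
(1,5): L (options (1,4)(W), (1,1)(W) are all W)
(1,7): L (options (1,6)(W), (1,3)(W) are all W)
Every other cell has at least one move into one of the L cells above, so it is W.
Every move from (1,7) reaches a W position, so the mover loses.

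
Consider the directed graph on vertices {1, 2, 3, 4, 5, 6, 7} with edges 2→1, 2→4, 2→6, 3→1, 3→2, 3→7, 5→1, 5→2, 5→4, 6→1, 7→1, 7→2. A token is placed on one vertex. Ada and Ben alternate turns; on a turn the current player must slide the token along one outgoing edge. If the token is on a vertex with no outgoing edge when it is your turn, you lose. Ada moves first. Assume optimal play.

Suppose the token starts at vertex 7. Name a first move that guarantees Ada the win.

Build the W/L table. Terminal = L. A non-terminal position is W if it has a move to some L; otherwise it is L.
Every edge goes from a vertex to one that appears earlier in the order 1, 4, 6, 2, 7, 5, 3, so processing vertices in that order labels each vertex after all of its successors.
1: no outgoing edge → L
4: no outgoing edge → L
6: reaches L-position 1 → W
2: reaches L-position 4 → W
7: reaches L-position 1 → W
5: reaches L-position 4 → W
3: reaches L-position 1 → W
From 7, the L positions reachable in one move are: 1.

Move to 1.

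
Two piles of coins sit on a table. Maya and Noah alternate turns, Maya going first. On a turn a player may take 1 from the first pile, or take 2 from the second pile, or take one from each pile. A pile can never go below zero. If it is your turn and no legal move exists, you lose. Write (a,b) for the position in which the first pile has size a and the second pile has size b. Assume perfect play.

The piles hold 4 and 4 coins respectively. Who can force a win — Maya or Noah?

Maya wins.

Use the standard recursion: the mover loses at a terminal position; elsewhere, the mover wins exactly when some move hands the opponent an L position.
No move ever increases a pile, so every position that can arise here has a ≤ 4 and b ≤ 4; it is enough to label the cells with 0 ≤ a ≤ 4 and 0 ≤ b ≤ 4.
Every move lowers a or b (never raises either), so fill the grid row by row in increasing a, and left to right within a row: each cell's successors are then already labelled.
      b=0  b=1  b=2  b=3  b=4
a=0:    L    L    W    W    L
a=1:    W    W    W    L    W
a=2:    L    L    W    W    W
a=3:    W    W    W    L    L
a=4:    L    L    W    W    W
Cells with no legal move (terminal, hence L): (0,0), (0,1).
The remaining L cells, each justified by listing all of its moves:
(0,4): the only move is to (0,2)(W), a W ⇒ L
(1,3): moves to (0,3)(W), (1,1)(W), (0,2)(W); every one is W ⇒ L
(2,0): the only move is to (1,0)(W), a W ⇒ L
(2,1): moves to (1,1)(W), (1,0)(W); every one is W ⇒ L
(3,3): moves to (2,3)(W), (3,1)(W), (2,2)(W); every one is W ⇒ L
(3,4): moves to (2,4)(W), (3,2)(W), (2,3)(W); every one is W ⇒ L
(4,0): the only move is to (3,0)(W), a W ⇒ L
(4,1): moves to (3,1)(W), (3,0)(W); every one is W ⇒ L
Every other cell has at least one move into one of the L cells above, so it is W.
From (4,4) Maya can move to (3,4), reaching an L position.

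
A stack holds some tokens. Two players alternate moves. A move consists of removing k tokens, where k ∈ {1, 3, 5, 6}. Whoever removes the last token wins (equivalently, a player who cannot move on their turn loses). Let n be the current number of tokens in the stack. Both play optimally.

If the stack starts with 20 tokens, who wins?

The first player wins.

Use the standard recursion: the mover loses at a terminal position; elsewhere, the mover wins exactly when some move hands the opponent an L position.
n=0: no move → L
n=1: can move to 0, which is L ⇒ W
n=2: the only move is to 1(W), a W ⇒ L
n=3: can move to 2, which is L ⇒ W
n=4: moves to 3(W), 1(W); every one is W ⇒ L
n=5: can move to 4, which is L ⇒ W
n=6: can move to 0, which is L ⇒ W
n=7: can move to 4, which is L ⇒ W
n=8: can move to 2, which is L ⇒ W
n=9: can move to 4, which is L ⇒ W
n=10: can move to 4, which is L ⇒ W
n=11: moves to 10(W), 8(W), 6(W), 5(W); every one is W ⇒ L
n=12: can move to 11, which is L ⇒ W
n=13: moves to 12(W), 10(W), 8(W), 7(W); every one is W ⇒ L
n=14: can move to 13, which is L ⇒ W
n=15: moves to 14(W), 12(W), 10(W), 9(W); every one is W ⇒ L
n=16: can move to 15, which is L ⇒ W
n=17: can move to 11, which is L ⇒ W
n=18: can move to 15, which is L ⇒ W
n=19: can move to 13, which is L ⇒ W
n=20: can move to 15, which is L ⇒ W
From 20 the player to move can remove 5, leaving 15, reaching an L position.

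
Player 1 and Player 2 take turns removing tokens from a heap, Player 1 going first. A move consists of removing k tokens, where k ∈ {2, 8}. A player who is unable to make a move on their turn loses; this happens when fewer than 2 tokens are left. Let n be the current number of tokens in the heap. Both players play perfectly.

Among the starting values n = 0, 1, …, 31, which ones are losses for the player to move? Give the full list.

Work bottom-up. With no move the player to move loses. Otherwise the position is W if at least one move leads to an L position for the opponent, and L if every move leads to a W.
n=0: no move → L
n=1: no move → L
n=2: W (go to 0, an L position)
n=3: W (go to 1, an L position)
n=4: L (sole option 2(W) is W)
n=5: L (sole option 3(W) is W)
n=6: W (go to 4, an L position)
n=7: W (go to 5, an L position)
n=8: W (go to 0, an L position)
n=9: W (go to 1, an L position)
n=10: L (options 8(W), 2(W) are all W)
n=11: L (options 9(W), 3(W) are all W)
n=12: W (go to 10, an L position)
n=13: W (go to 11, an L position)
n=14: L (options 12(W), 6(W) are all W)
n=15: L (options 13(W), 7(W) are all W)
n=16: W (go to 14, an L position)
n=17: W (go to 15, an L position)
n=18: W (go to 10, an L position)
n=19: W (go to 11, an L position)
n=20: L (options 18(W), 12(W) are all W)
n=21: L (options 19(W), 13(W) are all W)
n=22: W (go to 20, an L position)
n=23: W (go to 21, an L position)
n=24: L (options 22(W), 16(W) are all W)
n=25: L (options 23(W), 17(W) are all W)
n=26: W (go to 24, an L position)
n=27: W (go to 25, an L position)
n=28: W (go to 20, an L position)
n=29: W (go to 21, an L position)
n=30: L (options 28(W), 22(W) are all W)
n=31: L (options 29(W), 23(W) are all W)
Reading off the rows marked L gives the requested list; there are 14 such values of n.

0, 1, 4, 5, 10, 11, 14, 15, 20, 21, 24, 25, 30, 31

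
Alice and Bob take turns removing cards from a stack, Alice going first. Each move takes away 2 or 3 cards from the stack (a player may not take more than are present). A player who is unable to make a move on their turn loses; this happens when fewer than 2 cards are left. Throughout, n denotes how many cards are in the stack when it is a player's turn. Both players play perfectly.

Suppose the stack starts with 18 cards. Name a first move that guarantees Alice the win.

Remove 2, leaving 16.

Classify positions by backward induction: terminal positions (no move available) are L. From any other position, the mover wins iff some move reaches an L.
n=0: no move → L
n=1: no move → L
n=2: →0(L), so W
n=3: →1(L), so W
n=4: →1(L), so W
n=5: →3(W), 2(W) — all W, so L
n=6: →4(W), 3(W) — all W, so L
n=7: →5(L), so W
n=8: →6(L), so W
n=9: →6(L), so W
n=10: →8(W), 7(W) — all W, so L
n=11: →9(W), 8(W) — all W, so L
n=12: →10(L), so W
n=13: →11(L), so W
n=14: →11(L), so W
n=15: →13(W), 12(W) — all W, so L
n=16: →14(W), 13(W) — all W, so L
n=17: →15(L), so W
n=18: →16(L), so W
From 18, the L positions reachable in one move are: 16, 15. Any move reaching one of these is winning.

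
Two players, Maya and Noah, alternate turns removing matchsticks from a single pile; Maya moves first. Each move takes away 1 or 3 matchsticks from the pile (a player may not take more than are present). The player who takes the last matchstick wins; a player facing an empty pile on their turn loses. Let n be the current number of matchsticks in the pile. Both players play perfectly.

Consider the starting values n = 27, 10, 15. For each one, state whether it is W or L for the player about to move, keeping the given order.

27: W, 10: L, 15: W

Classify positions by backward induction: terminal positions (no move available) are L. From any other position, the mover wins iff some move reaches an L.
n=0: no move → L
n=1: can move to 0, which is L ⇒ W
n=2: the only move is to 1(W), a W ⇒ L
n=3: can move to 2, which is L ⇒ W
n=4: moves to 3(W), 1(W); every one is W ⇒ L
n=5: can move to 4, which is L ⇒ W
n=6: moves to 5(W), 3(W); every one is W ⇒ L
n=7: can move to 6, which is L ⇒ W
n=8: moves to 7(W), 5(W); every one is W ⇒ L
n=9: can move to 8, which is L ⇒ W
n=10: moves to 9(W), 7(W); every one is W ⇒ L
n=11: can move to 10, which is L ⇒ W
n=12: moves to 11(W), 9(W); every one is W ⇒ L
n=13: can move to 12, which is L ⇒ W
n=14: moves to 13(W), 11(W); every one is W ⇒ L
n=15: can move to 14, which is L ⇒ W
n=16: moves to 15(W), 13(W); every one is W ⇒ L
n=17: can move to 16, which is L ⇒ W
n=18: moves to 17(W), 15(W); every one is W ⇒ L
n=19: can move to 18, which is L ⇒ W
n=20: moves to 19(W), 17(W); every one is W ⇒ L
n=21: can move to 20, which is L ⇒ W
n=22: moves to 21(W), 19(W); every one is W ⇒ L
n=23: can move to 22, which is L ⇒ W
n=24: moves to 23(W), 21(W); every one is W ⇒ L
n=25: can move to 24, which is L ⇒ W
n=26: moves to 25(W), 23(W); every one is W ⇒ L
n=27: can move to 26, which is L ⇒ W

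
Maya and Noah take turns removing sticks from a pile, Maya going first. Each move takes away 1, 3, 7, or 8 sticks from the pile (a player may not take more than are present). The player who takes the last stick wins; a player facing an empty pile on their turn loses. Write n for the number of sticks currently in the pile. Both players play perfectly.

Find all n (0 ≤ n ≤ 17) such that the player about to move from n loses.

0, 2, 4, 6, 15, 17

Use the standard recursion: the mover loses at a terminal position; elsewhere, the mover wins exactly when some move hands the opponent an L position.
n=0: no move → L
n=1: can move to 0, which is L ⇒ W
n=2: the only move is to 1(W), a W ⇒ L
n=3: can move to 2, which is L ⇒ W
n=4: moves to 3(W), 1(W); every one is W ⇒ L
n=5: can move to 4, which is L ⇒ W
n=6: moves to 5(W), 3(W); every one is W ⇒ L
n=7: can move to 6, which is L ⇒ W
n=8: can move to 0, which is L ⇒ W
n=9: can move to 6, which is L ⇒ W
n=10: can move to 2, which is L ⇒ W
n=11: can move to 4, which is L ⇒ W
n=12: can move to 4, which is L ⇒ W
n=13: can move to 6, which is L ⇒ W
n=14: can move to 6, which is L ⇒ W
n=15: moves to 14(W), 12(W), 8(W), 7(W); every one is W ⇒ L
n=16: can move to 15, which is L ⇒ W
n=17: moves to 16(W), 14(W), 10(W), 9(W); every one is W ⇒ L
The losing starting values of n are exactly the entries labelled L in this table (6 of them).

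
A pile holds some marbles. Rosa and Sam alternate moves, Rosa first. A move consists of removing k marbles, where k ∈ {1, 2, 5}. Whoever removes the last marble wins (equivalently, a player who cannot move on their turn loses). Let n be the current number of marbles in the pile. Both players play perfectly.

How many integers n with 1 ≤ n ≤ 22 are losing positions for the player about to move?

Use the standard recursion: the mover loses at a terminal position; elsewhere, the mover wins exactly when some move hands the opponent an L position.
n=0: no move → L
n=1: →0(L), so W
n=2: →0(L), so W
n=3: →2(W), 1(W) — all W, so L
n=4: →3(L), so W
n=5: →3(L), so W
n=6: →5(W), 4(W), 1(W) — all W, so L
n=7: →6(L), so W
n=8: →6(L), so W
n=9: →8(W), 7(W), 4(W) — all W, so L
n=10: →9(L), so W
n=11: →9(L), so W
n=12: →11(W), 10(W), 7(W) — all W, so L
n=13: →12(L), so W
n=14: →12(L), so W
n=15: →14(W), 13(W), 10(W) — all W, so L
n=16: →15(L), so W
n=17: →15(L), so W
n=18: →17(W), 16(W), 13(W) — all W, so L
n=19: →18(L), so W
n=20: →18(L), so W
n=21: →20(W), 19(W), 16(W) — all W, so L
n=22: →21(L), so W
L entries with 1 ≤ n ≤ 22 (n=0 is outside the asked range and is not counted): n = 3, 6, 9, 12, 15, 18, 21; that makes 7.

7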